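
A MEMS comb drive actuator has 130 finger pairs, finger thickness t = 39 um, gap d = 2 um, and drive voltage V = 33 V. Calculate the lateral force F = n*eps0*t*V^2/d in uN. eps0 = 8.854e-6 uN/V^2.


Step 1: Parameters: n=130, eps0=8.854e-6 uN/V^2, t=39 um, V=33 V, d=2 um
Step 2: V^2 = 1089
Step 3: F = 130 * 8.854e-6 * 39 * 1089 / 2
F = 24.442 uN


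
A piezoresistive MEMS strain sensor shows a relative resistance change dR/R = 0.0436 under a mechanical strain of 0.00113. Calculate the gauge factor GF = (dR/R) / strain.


Step 1: Identify values.
dR/R = 0.0436, strain = 0.00113
Step 2: GF = (dR/R) / strain = 0.0436 / 0.00113
GF = 38.6


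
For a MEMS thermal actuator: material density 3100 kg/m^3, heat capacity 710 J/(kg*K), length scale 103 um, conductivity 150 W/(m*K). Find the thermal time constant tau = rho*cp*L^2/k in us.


Step 1: Convert L to m: L = 103e-6 m
Step 2: L^2 = (103e-6)^2 = 1.0609e-08 m^2
Step 3: tau = 3100 * 710 * 1.0609e-08 / 150 = 1.5566939e-04 s
Step 4: Convert to microseconds (multiply by 1e6).
tau = 155.669 us


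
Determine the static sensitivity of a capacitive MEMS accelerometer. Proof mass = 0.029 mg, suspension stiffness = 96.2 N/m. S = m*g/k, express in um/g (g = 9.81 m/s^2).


Step 1: Convert mass: m = 0.029 mg = 2.90e-08 kg
Step 2: S = m * g / k = 2.90e-08 * 9.81 / 96.2
Step 3: S = 2.96e-09 m/g
Step 4: Convert to um/g: S = 0.003 um/g


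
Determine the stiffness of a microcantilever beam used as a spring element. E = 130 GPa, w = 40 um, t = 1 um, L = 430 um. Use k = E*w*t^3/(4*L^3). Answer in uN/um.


Step 1: Convert E to consistent units (1 GPa = 1000 uN/um^2).
E = 130 GPa = 130000 uN/um^2
Step 2: Compute t^3 = 1^3 = 1
Step 3: Compute L^3 = 430^3 = 79507000
Step 4: k = 130000 * 40 * 1 / (4 * 79507000)
k = 0.0164 uN/um


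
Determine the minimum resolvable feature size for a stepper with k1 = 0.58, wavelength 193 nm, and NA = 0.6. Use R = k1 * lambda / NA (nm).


Step 1: Identify values: k1 = 0.58, lambda = 193 nm, NA = 0.6
Step 2: R = k1 * lambda / NA
R = 0.58 * 193 / 0.6
R = 186.6 nm


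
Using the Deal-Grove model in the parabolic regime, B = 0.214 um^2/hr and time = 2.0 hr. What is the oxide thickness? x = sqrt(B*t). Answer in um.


Step 1: Compute B*t = 0.214 * 2.0 = 0.428
Step 2: x = sqrt(0.428)
x = 0.654 um


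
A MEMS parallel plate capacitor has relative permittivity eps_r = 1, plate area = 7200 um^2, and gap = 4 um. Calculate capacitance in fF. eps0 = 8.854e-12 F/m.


Step 1: Convert area to m^2: A = 7200e-12 m^2
Step 2: Convert gap to m: d = 4e-6 m
Step 3: C = eps0 * eps_r * A / d
C = 8.854e-12 * 1 * 7200e-12 / 4e-6
Step 4: Convert to fF (multiply by 1e15).
C = 15.94 fF


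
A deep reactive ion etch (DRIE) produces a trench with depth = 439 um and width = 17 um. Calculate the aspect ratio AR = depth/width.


Step 1: AR = depth / width
Step 2: AR = 439 / 17
AR = 25.8


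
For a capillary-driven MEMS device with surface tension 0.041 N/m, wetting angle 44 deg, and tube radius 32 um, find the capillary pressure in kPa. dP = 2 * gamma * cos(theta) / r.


Step 1: cos(44 deg) = 0.7193
Step 2: Convert r to m: r = 32e-6 m
Step 3: dP = 2 * 0.041 * 0.7193 / 32e-6 = 1843.2 Pa
Step 4: Convert Pa to kPa (divide by 1000).
dP = 1.84 kPa


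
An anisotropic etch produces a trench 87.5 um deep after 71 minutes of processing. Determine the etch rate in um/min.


Step 1: Etch rate = depth / time
Step 2: rate = 87.5 / 71
rate = 1.232 um/min


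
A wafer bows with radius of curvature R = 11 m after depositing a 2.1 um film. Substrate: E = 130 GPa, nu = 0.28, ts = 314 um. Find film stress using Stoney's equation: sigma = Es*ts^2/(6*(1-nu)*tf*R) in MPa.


Step 1: Compute numerator: Es * ts^2 = 130 * 314^2 = 12817480 (GPa*um^2)
Step 2: Compute denominator (R in um): 6*(1-nu)*tf*R = 6*0.72*2.1*11e6 = 99792000.0 (um^2)
Step 3: sigma (GPa) = 12817480 / 99792000.0 = 1.28442e-01 GPa
Step 4: Convert to MPa (x1000): sigma = 128.4 MPa


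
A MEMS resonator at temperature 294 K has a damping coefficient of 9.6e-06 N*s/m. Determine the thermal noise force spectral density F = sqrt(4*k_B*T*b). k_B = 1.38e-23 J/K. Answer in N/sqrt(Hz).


Step 1: Compute 4 * k_B * T * b
= 4 * 1.38e-23 * 294 * 9.6e-06
= 1.5580e-25 N^2/Hz
Step 2: F_noise = sqrt(1.5580e-25)
F_noise = 3.95e-13 N/sqrt(Hz)


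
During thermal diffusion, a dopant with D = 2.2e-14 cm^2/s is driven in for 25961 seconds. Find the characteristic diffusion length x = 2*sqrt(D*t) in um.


Step 1: Compute D*t = 2.2e-14 * 25961 = 5.71142e-10 cm^2
Step 2: sqrt(D*t) = 2.3899e-05 cm
Step 3: x = 2 * 2.3899e-05 cm = 4.7798e-05 cm
Step 4: Convert to um (1 cm = 1e4 um): x = 0.478 um


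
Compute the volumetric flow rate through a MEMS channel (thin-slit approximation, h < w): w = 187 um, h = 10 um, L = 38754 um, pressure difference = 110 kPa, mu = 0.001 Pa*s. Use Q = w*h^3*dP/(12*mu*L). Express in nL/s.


Step 1: Convert all dimensions to SI (meters).
w = 187e-6 m, h = 10e-6 m, L = 38754e-6 m, dP = 110e3 Pa
Step 2: Q = w * h^3 * dP / (12 * mu * L)
Q = 187e-6 * (10e-6)^3 * 110e3 / (12 * 0.001 * 38754e-6) = 4.423199e-11 m^3/s
Step 3: Convert Q from m^3/s to nL/s (1 m^3 = 1e12 nL, so multiply by 1e12).
Q = 44.232 nL/s


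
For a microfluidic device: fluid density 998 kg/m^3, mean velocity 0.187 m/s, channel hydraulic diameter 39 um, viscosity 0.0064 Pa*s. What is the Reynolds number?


Step 1: Convert Dh to meters: Dh = 39e-6 m
Step 2: Re = rho * v * Dh / mu
Re = 998 * 0.187 * 39e-6 / 0.0064
Re = 1.137


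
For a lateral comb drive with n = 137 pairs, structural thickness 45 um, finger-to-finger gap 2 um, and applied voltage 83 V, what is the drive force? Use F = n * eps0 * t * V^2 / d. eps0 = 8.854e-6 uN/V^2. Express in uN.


Step 1: Parameters: n=137, eps0=8.854e-6 uN/V^2, t=45 um, V=83 V, d=2 um
Step 2: V^2 = 6889
Step 3: F = 137 * 8.854e-6 * 45 * 6889 / 2
F = 188.018 uN


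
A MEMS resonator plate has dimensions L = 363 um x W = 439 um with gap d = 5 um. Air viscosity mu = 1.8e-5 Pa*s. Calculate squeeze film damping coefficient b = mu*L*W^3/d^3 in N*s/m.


Step 1: Convert to SI.
L = 363e-6 m, W = 439e-6 m, d = 5e-6 m
Step 2: W^3 = (439e-6)^3 = 8.46e-11 m^3
Step 3: d^3 = (5e-6)^3 = 1.25e-16 m^3
Step 4: b = 1.8e-5 * 363e-6 * 8.46e-11 / 1.25e-16
b = 4.42e-03 N*s/m


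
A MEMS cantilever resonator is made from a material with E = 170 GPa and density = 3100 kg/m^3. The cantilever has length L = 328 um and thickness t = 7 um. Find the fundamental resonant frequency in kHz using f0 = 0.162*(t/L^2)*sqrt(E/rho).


Step 1: Convert units to SI.
t_SI = 7e-6 m, L_SI = 328e-6 m
Step 2: Calculate sqrt(E/rho).
sqrt(170e9 / 3100) = 7405.32 m/s
Step 3: Compute f0.
f0 = 0.162 * 7e-6 / (328e-6)^2 * 7405.32 = 78056.5 Hz = 78.06 kHz


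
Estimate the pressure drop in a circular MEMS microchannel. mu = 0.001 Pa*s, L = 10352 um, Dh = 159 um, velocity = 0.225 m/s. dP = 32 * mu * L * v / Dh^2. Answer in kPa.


Step 1: Convert to SI: L = 10352e-6 m, Dh = 159e-6 m
Step 2: dP = 32 * 0.001 * 10352e-6 * 0.225 / (159e-6)^2
Step 3: dP = 2948.24 Pa
Step 4: Convert to kPa: dP = 2.95 kPa


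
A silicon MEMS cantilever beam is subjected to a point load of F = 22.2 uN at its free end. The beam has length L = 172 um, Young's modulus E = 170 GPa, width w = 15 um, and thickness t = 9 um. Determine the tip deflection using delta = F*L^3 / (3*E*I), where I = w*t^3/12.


Step 1: Calculate the second moment of area.
I = w * t^3 / 12 = 15 * 9^3 / 12 = 911.25 um^4
Step 2: Convert E to consistent units (1 GPa = 1000 uN/um^2).
E = 170 GPa = 170000 uN/um^2
Step 3: Calculate tip deflection.
delta = F * L^3 / (3 * E * I)
delta = 22.2 * 172^3 / (3 * 170000 * 911.25)
delta = 0.2431 um


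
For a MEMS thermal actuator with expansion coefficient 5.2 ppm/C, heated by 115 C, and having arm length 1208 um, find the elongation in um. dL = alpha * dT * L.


Step 1: Convert CTE: alpha = 5.2 ppm/C = 5.2e-6 /C
Step 2: dL = 5.2e-6 * 115 * 1208
dL = 0.7224 um


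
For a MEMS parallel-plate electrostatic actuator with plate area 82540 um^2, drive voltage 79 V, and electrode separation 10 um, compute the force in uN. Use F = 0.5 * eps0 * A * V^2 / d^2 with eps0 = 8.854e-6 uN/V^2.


Step 1: Identify parameters.
eps0 = 8.854e-6 uN/V^2, A = 82540 um^2, V = 79 V, d = 10 um
Step 2: Compute V^2 = 79^2 = 6241
Step 3: Compute d^2 = 10^2 = 100
Step 4: F = 0.5 * 8.854e-6 * 82540 * 6241 / 100
F = 22.805 uN


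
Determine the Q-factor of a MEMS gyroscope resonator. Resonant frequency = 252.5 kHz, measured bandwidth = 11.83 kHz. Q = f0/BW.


Step 1: Q = f0 / bandwidth
Step 2: Q = 252.5 / 11.83
Q = 21.3


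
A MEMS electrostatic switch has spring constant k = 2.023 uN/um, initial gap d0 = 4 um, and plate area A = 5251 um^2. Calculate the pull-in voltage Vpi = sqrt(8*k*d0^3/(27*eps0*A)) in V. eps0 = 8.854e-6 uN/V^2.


Step 1: Compute numerator: 8 * k * d0^3 = 8 * 2.023 * 4^3 = 1035.776
Step 2: Compute denominator: 27 * eps0 * A = 27 * 8.854e-6 * 5251 = 1.255294
Step 3: Vpi = sqrt(1035.776 / 1.255294)
Vpi = 28.73 V


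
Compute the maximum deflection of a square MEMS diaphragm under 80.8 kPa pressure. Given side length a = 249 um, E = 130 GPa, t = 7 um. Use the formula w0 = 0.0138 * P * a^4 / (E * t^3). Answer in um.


Step 1: Convert pressure to compatible units (E is in GPa, so P in GPa).
P = 80.8 kPa = 80.8e-6 GPa
Step 2: Compute numerator: 0.0138 * P * a^4.
a^4 = 249^4 = 3844124001
numerator = 0.0138 * 80.8e-6 * 3844124001 = 4.2864e+03
Step 3: Compute denominator: E * t^3 = 130 * 7^3 = 44590
Step 4: w0 = numerator / denominator = 4.2864e+03 / 44590 = 0.0961 um


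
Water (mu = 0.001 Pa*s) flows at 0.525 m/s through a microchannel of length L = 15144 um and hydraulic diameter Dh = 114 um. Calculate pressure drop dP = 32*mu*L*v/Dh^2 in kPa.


Step 1: Convert to SI: L = 15144e-6 m, Dh = 114e-6 m
Step 2: dP = 32 * 0.001 * 15144e-6 * 0.525 / (114e-6)^2
Step 3: dP = 19576.73 Pa
Step 4: Convert to kPa: dP = 19.58 kPa


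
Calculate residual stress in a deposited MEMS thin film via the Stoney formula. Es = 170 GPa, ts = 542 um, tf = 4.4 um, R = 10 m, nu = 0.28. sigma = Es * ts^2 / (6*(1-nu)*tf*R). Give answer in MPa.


Step 1: Compute numerator: Es * ts^2 = 170 * 542^2 = 49939880 (GPa*um^2)
Step 2: Compute denominator (R in um): 6*(1-nu)*tf*R = 6*0.72*4.4*10e6 = 190080000.0 (um^2)
Step 3: sigma (GPa) = 49939880 / 190080000.0 = 2.62731e-01 GPa
Step 4: Convert to MPa (x1000): sigma = 262.7 MPa


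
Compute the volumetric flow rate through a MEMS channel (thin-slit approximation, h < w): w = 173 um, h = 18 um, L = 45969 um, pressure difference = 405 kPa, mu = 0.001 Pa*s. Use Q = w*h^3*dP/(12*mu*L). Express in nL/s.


Step 1: Convert all dimensions to SI (meters).
w = 173e-6 m, h = 18e-6 m, L = 45969e-6 m, dP = 405e3 Pa
Step 2: Q = w * h^3 * dP / (12 * mu * L)
Q = 173e-6 * (18e-6)^3 * 405e3 / (12 * 0.001 * 45969e-6) = 7.4075116e-10 m^3/s
Step 3: Convert Q from m^3/s to nL/s (1 m^3 = 1e12 nL, so multiply by 1e12).
Q = 740.751 nL/s


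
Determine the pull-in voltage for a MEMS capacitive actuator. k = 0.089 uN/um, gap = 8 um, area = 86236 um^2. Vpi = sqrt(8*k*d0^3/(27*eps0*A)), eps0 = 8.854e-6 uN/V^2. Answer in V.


Step 1: Compute numerator: 8 * k * d0^3 = 8 * 0.089 * 8^3 = 364.544
Step 2: Compute denominator: 27 * eps0 * A = 27 * 8.854e-6 * 86236 = 20.615406
Step 3: Vpi = sqrt(364.544 / 20.615406)
Vpi = 4.21 V


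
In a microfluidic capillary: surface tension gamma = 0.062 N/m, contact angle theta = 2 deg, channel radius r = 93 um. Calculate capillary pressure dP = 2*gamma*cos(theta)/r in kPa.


Step 1: cos(2 deg) = 0.9994
Step 2: Convert r to m: r = 93e-6 m
Step 3: dP = 2 * 0.062 * 0.9994 / 93e-6 = 1332.5 Pa
Step 4: Convert Pa to kPa (divide by 1000).
dP = 1.33 kPa


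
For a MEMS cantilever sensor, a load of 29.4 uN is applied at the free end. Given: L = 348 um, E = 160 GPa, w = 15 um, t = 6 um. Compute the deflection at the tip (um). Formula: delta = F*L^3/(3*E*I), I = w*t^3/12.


Step 1: Calculate the second moment of area.
I = w * t^3 / 12 = 15 * 6^3 / 12 = 270.0 um^4
Step 2: Convert E to consistent units (1 GPa = 1000 uN/um^2).
E = 160 GPa = 160000 uN/um^2
Step 3: Calculate tip deflection.
delta = F * L^3 / (3 * E * I)
delta = 29.4 * 348^3 / (3 * 160000 * 270.0)
delta = 9.5605 um


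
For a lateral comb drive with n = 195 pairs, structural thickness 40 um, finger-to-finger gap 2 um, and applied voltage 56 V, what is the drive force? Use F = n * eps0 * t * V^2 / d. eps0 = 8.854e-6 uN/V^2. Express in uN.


Step 1: Parameters: n=195, eps0=8.854e-6 uN/V^2, t=40 um, V=56 V, d=2 um
Step 2: V^2 = 3136
Step 3: F = 195 * 8.854e-6 * 40 * 3136 / 2
F = 108.288 uN


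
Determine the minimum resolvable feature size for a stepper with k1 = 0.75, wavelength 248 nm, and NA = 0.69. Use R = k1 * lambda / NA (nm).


Step 1: Identify values: k1 = 0.75, lambda = 248 nm, NA = 0.69
Step 2: R = k1 * lambda / NA
R = 0.75 * 248 / 0.69
R = 269.6 nm


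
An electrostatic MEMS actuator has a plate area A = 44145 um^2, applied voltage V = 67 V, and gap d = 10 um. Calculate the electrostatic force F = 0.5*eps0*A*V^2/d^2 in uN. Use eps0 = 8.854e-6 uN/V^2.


Step 1: Identify parameters.
eps0 = 8.854e-6 uN/V^2, A = 44145 um^2, V = 67 V, d = 10 um
Step 2: Compute V^2 = 67^2 = 4489
Step 3: Compute d^2 = 10^2 = 100
Step 4: F = 0.5 * 8.854e-6 * 44145 * 4489 / 100
F = 8.773 uN


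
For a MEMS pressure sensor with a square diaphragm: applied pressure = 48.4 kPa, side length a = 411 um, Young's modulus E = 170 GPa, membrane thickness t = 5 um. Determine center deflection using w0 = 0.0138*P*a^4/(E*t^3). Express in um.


Step 1: Convert pressure to compatible units (E is in GPa, so P in GPa).
P = 48.4 kPa = 48.4e-6 GPa
Step 2: Compute numerator: 0.0138 * P * a^4.
a^4 = 411^4 = 28534304241
numerator = 0.0138 * 48.4e-6 * 28534304241 = 1.90586e+04
Step 3: Compute denominator: E * t^3 = 170 * 5^3 = 21250
Step 4: w0 = numerator / denominator = 1.90586e+04 / 21250 = 0.8969 um


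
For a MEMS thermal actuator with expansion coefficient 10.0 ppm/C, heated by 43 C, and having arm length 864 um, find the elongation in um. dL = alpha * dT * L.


Step 1: Convert CTE: alpha = 10.0 ppm/C = 10.0e-6 /C
Step 2: dL = 10.0e-6 * 43 * 864
dL = 0.3715 um


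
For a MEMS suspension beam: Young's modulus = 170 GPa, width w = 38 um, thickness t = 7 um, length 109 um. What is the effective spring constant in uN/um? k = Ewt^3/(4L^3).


Step 1: Convert E to consistent units (1 GPa = 1000 uN/um^2).
E = 170 GPa = 170000 uN/um^2
Step 2: Compute t^3 = 7^3 = 343
Step 3: Compute L^3 = 109^3 = 1295029
Step 4: k = 170000 * 38 * 343 / (4 * 1295029)
k = 427.7472 uN/um


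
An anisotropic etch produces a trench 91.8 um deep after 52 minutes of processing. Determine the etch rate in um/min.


Step 1: Etch rate = depth / time
Step 2: rate = 91.8 / 52
rate = 1.765 um/min


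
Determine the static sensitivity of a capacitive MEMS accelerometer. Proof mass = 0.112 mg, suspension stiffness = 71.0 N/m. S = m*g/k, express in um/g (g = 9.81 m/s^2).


Step 1: Convert mass: m = 0.112 mg = 1.12e-07 kg
Step 2: S = m * g / k = 1.12e-07 * 9.81 / 71.0
Step 3: S = 1.55e-08 m/g
Step 4: Convert to um/g: S = 0.015 um/g


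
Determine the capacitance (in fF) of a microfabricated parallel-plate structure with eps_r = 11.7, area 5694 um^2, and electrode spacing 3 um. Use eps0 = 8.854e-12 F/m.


Step 1: Convert area to m^2: A = 5694e-12 m^2
Step 2: Convert gap to m: d = 3e-6 m
Step 3: C = eps0 * eps_r * A / d
C = 8.854e-12 * 11.7 * 5694e-12 / 3e-6
Step 4: Convert to fF (multiply by 1e15).
C = 196.62 fF


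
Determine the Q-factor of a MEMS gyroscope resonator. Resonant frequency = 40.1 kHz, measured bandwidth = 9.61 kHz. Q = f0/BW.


Step 1: Q = f0 / bandwidth
Step 2: Q = 40.1 / 9.61
Q = 4.2


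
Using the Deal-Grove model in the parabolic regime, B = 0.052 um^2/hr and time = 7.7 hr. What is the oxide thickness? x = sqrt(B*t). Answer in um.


Step 1: Compute B*t = 0.052 * 7.7 = 0.4004
Step 2: x = sqrt(0.4004)
x = 0.633 um


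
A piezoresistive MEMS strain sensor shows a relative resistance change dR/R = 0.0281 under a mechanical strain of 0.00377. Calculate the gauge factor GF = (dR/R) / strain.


Step 1: Identify values.
dR/R = 0.0281, strain = 0.00377
Step 2: GF = (dR/R) / strain = 0.0281 / 0.00377
GF = 7.5


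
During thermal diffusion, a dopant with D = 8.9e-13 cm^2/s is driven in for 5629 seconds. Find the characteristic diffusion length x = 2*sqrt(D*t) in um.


Step 1: Compute D*t = 8.9e-13 * 5629 = 5.00981e-09 cm^2
Step 2: sqrt(D*t) = 7.078e-05 cm
Step 3: x = 2 * 7.078e-05 cm = 1.4156e-04 cm
Step 4: Convert to um (1 cm = 1e4 um): x = 1.416 um


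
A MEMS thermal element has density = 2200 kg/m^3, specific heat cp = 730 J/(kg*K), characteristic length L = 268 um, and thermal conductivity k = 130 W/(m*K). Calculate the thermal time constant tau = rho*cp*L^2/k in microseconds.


Step 1: Convert L to m: L = 268e-6 m
Step 2: L^2 = (268e-6)^2 = 7.1824e-08 m^2
Step 3: tau = 2200 * 730 * 7.1824e-08 / 130 = 8.8730265e-04 s
Step 4: Convert to microseconds (multiply by 1e6).
tau = 887.303 us


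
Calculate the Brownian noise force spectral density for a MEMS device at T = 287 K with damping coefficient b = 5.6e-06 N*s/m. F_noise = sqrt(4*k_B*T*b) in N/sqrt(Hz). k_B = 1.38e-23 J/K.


Step 1: Compute 4 * k_B * T * b
= 4 * 1.38e-23 * 287 * 5.6e-06
= 8.8717e-26 N^2/Hz
Step 2: F_noise = sqrt(8.8717e-26)
F_noise = 2.98e-13 N/sqrt(Hz)


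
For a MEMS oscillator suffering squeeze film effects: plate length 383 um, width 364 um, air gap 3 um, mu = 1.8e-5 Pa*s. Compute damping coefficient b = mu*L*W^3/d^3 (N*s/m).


Step 1: Convert to SI.
L = 383e-6 m, W = 364e-6 m, d = 3e-6 m
Step 2: W^3 = (364e-6)^3 = 4.82e-11 m^3
Step 3: d^3 = (3e-6)^3 = 2.70e-17 m^3
Step 4: b = 1.8e-5 * 383e-6 * 4.82e-11 / 2.70e-17
b = 1.23e-02 N*s/m


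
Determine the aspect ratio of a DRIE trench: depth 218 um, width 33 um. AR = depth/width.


Step 1: AR = depth / width
Step 2: AR = 218 / 33
AR = 6.6


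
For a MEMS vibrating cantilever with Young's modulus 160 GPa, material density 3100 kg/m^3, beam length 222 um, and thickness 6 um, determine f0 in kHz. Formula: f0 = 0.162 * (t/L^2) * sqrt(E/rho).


Step 1: Convert units to SI.
t_SI = 6e-6 m, L_SI = 222e-6 m
Step 2: Calculate sqrt(E/rho).
sqrt(160e9 / 3100) = 7184.21 m/s
Step 3: Compute f0.
f0 = 0.162 * 6e-6 / (222e-6)^2 * 7184.21 = 141690.0 Hz = 141.69 kHz


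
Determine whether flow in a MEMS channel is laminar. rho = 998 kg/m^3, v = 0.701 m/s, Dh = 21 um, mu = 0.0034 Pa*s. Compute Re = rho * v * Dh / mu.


Step 1: Convert Dh to meters: Dh = 21e-6 m
Step 2: Re = rho * v * Dh / mu
Re = 998 * 0.701 * 21e-6 / 0.0034
Re = 4.321
Since Re = 4.321 is below ~2300, the flow is laminar.


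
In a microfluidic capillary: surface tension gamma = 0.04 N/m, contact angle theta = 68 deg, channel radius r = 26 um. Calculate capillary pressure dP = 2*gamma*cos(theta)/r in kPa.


Step 1: cos(68 deg) = 0.3746
Step 2: Convert r to m: r = 26e-6 m
Step 3: dP = 2 * 0.04 * 0.3746 / 26e-6 = 1152.6 Pa
Step 4: Convert Pa to kPa (divide by 1000).
dP = 1.15 kPa


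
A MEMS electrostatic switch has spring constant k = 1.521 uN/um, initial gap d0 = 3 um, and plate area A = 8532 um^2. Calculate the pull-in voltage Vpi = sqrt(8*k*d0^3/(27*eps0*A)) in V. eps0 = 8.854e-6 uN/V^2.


Step 1: Compute numerator: 8 * k * d0^3 = 8 * 1.521 * 3^3 = 328.536
Step 2: Compute denominator: 27 * eps0 * A = 27 * 8.854e-6 * 8532 = 2.039643
Step 3: Vpi = sqrt(328.536 / 2.039643)
Vpi = 12.69 V


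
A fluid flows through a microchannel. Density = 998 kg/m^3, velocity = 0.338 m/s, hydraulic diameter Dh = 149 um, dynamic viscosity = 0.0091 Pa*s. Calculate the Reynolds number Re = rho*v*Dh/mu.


Step 1: Convert Dh to meters: Dh = 149e-6 m
Step 2: Re = rho * v * Dh / mu
Re = 998 * 0.338 * 149e-6 / 0.0091
Re = 5.523


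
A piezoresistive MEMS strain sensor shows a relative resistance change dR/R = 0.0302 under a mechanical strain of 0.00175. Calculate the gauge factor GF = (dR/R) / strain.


Step 1: Identify values.
dR/R = 0.0302, strain = 0.00175
Step 2: GF = (dR/R) / strain = 0.0302 / 0.00175
GF = 17.3


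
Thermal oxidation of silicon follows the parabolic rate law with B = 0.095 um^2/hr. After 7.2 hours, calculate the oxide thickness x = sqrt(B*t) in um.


Step 1: Compute B*t = 0.095 * 7.2 = 0.684
Step 2: x = sqrt(0.684)
x = 0.827 um


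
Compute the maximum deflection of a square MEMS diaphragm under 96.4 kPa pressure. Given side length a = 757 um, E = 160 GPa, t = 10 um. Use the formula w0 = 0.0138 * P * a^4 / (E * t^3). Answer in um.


Step 1: Convert pressure to compatible units (E is in GPa, so P in GPa).
P = 96.4 kPa = 96.4e-6 GPa
Step 2: Compute numerator: 0.0138 * P * a^4.
a^4 = 757^4 = 328385156401
numerator = 0.0138 * 96.4e-6 * 328385156401 = 4.368573e+05
Step 3: Compute denominator: E * t^3 = 160 * 10^3 = 160000
Step 4: w0 = numerator / denominator = 4.368573e+05 / 160000 = 2.7304 um


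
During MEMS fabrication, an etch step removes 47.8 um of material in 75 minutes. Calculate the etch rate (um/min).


Step 1: Etch rate = depth / time
Step 2: rate = 47.8 / 75
rate = 0.637 um/min


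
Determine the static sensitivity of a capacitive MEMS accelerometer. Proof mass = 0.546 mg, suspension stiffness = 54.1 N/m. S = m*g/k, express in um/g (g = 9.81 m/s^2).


Step 1: Convert mass: m = 0.546 mg = 5.46e-07 kg
Step 2: S = m * g / k = 5.46e-07 * 9.81 / 54.1
Step 3: S = 9.90e-08 m/g
Step 4: Convert to um/g: S = 0.099 um/g


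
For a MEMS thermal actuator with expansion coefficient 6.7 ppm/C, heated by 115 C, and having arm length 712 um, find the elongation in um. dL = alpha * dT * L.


Step 1: Convert CTE: alpha = 6.7 ppm/C = 6.7e-6 /C
Step 2: dL = 6.7e-6 * 115 * 712
dL = 0.5486 um


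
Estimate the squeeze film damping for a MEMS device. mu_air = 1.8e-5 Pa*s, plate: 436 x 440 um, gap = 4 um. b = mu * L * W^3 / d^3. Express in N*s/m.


Step 1: Convert to SI.
L = 436e-6 m, W = 440e-6 m, d = 4e-6 m
Step 2: W^3 = (440e-6)^3 = 8.52e-11 m^3
Step 3: d^3 = (4e-6)^3 = 6.40e-17 m^3
Step 4: b = 1.8e-5 * 436e-6 * 8.52e-11 / 6.40e-17
b = 1.04e-02 N*s/m


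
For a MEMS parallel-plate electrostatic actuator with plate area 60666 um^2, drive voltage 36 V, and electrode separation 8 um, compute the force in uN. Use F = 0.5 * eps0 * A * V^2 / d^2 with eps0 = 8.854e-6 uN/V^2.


Step 1: Identify parameters.
eps0 = 8.854e-6 uN/V^2, A = 60666 um^2, V = 36 V, d = 8 um
Step 2: Compute V^2 = 36^2 = 1296
Step 3: Compute d^2 = 8^2 = 64
Step 4: F = 0.5 * 8.854e-6 * 60666 * 1296 / 64
F = 5.439 uN


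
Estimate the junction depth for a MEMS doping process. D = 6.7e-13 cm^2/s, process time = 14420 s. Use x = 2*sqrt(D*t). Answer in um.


Step 1: Compute D*t = 6.7e-13 * 14420 = 9.6614e-09 cm^2
Step 2: sqrt(D*t) = 9.82924e-05 cm
Step 3: x = 2 * 9.82924e-05 cm = 1.965848e-04 cm
Step 4: Convert to um (1 cm = 1e4 um): x = 1.966 um


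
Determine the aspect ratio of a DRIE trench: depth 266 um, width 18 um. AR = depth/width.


Step 1: AR = depth / width
Step 2: AR = 266 / 18
AR = 14.8


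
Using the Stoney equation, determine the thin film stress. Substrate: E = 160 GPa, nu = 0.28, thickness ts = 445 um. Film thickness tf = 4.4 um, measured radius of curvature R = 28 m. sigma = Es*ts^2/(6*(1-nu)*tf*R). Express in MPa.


Step 1: Compute numerator: Es * ts^2 = 160 * 445^2 = 31684000 (GPa*um^2)
Step 2: Compute denominator (R in um): 6*(1-nu)*tf*R = 6*0.72*4.4*28e6 = 532224000.0 (um^2)
Step 3: sigma (GPa) = 31684000 / 532224000.0 = 5.9531e-02 GPa
Step 4: Convert to MPa (x1000): sigma = 59.5 MPa


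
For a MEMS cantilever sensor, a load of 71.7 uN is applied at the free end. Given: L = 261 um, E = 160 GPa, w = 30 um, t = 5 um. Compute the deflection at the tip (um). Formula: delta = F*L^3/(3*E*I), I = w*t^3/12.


Step 1: Calculate the second moment of area.
I = w * t^3 / 12 = 30 * 5^3 / 12 = 312.5 um^4
Step 2: Convert E to consistent units (1 GPa = 1000 uN/um^2).
E = 160 GPa = 160000 uN/um^2
Step 3: Calculate tip deflection.
delta = F * L^3 / (3 * E * I)
delta = 71.7 * 261^3 / (3 * 160000 * 312.5)
delta = 8.4986 um


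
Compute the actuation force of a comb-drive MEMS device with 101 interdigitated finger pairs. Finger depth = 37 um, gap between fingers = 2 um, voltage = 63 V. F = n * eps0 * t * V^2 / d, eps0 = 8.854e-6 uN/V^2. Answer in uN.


Step 1: Parameters: n=101, eps0=8.854e-6 uN/V^2, t=37 um, V=63 V, d=2 um
Step 2: V^2 = 3969
Step 3: F = 101 * 8.854e-6 * 37 * 3969 / 2
F = 65.662 uN


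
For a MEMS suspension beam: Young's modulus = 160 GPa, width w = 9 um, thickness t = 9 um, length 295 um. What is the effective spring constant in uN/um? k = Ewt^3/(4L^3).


Step 1: Convert E to consistent units (1 GPa = 1000 uN/um^2).
E = 160 GPa = 160000 uN/um^2
Step 2: Compute t^3 = 9^3 = 729
Step 3: Compute L^3 = 295^3 = 25672375
Step 4: k = 160000 * 9 * 729 / (4 * 25672375)
k = 10.2227 uN/um


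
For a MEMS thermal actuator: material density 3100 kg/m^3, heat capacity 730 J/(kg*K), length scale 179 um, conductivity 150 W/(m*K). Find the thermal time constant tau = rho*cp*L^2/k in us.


Step 1: Convert L to m: L = 179e-6 m
Step 2: L^2 = (179e-6)^2 = 3.2041e-08 m^2
Step 3: tau = 3100 * 730 * 3.2041e-08 / 150 = 4.8339189e-04 s
Step 4: Convert to microseconds (multiply by 1e6).
tau = 483.392 us


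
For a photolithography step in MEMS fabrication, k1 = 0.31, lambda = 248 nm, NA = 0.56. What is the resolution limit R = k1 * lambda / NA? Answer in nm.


Step 1: Identify values: k1 = 0.31, lambda = 248 nm, NA = 0.56
Step 2: R = k1 * lambda / NA
R = 0.31 * 248 / 0.56
R = 137.3 nm


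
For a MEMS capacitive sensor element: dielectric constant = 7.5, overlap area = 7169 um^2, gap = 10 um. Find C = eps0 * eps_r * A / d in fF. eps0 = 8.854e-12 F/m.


Step 1: Convert area to m^2: A = 7169e-12 m^2
Step 2: Convert gap to m: d = 10e-6 m
Step 3: C = eps0 * eps_r * A / d
C = 8.854e-12 * 7.5 * 7169e-12 / 10e-6
Step 4: Convert to fF (multiply by 1e15).
C = 47.61 fF


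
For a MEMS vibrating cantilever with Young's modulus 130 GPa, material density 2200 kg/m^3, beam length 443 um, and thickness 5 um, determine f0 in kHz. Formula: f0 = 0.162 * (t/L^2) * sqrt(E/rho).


Step 1: Convert units to SI.
t_SI = 5e-6 m, L_SI = 443e-6 m
Step 2: Calculate sqrt(E/rho).
sqrt(130e9 / 2200) = 7687.06 m/s
Step 3: Compute f0.
f0 = 0.162 * 5e-6 / (443e-6)^2 * 7687.06 = 31727.6 Hz = 31.73 kHz


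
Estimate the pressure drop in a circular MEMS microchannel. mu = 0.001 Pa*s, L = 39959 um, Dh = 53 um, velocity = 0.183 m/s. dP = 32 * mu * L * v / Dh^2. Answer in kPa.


Step 1: Convert to SI: L = 39959e-6 m, Dh = 53e-6 m
Step 2: dP = 32 * 0.001 * 39959e-6 * 0.183 / (53e-6)^2
Step 3: dP = 83303.63 Pa
Step 4: Convert to kPa: dP = 83.3 kPa


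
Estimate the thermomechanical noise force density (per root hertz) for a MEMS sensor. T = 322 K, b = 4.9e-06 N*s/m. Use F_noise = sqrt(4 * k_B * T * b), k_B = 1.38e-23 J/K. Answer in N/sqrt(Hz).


Step 1: Compute 4 * k_B * T * b
= 4 * 1.38e-23 * 322 * 4.9e-06
= 8.7095e-26 N^2/Hz
Step 2: F_noise = sqrt(8.7095e-26)
F_noise = 2.95e-13 N/sqrt(Hz)


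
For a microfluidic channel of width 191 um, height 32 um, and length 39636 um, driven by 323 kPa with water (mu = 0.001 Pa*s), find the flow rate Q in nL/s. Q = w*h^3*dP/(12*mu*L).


Step 1: Convert all dimensions to SI (meters).
w = 191e-6 m, h = 32e-6 m, L = 39636e-6 m, dP = 323e3 Pa
Step 2: Q = w * h^3 * dP / (12 * mu * L)
Q = 191e-6 * (32e-6)^3 * 323e3 / (12 * 0.001 * 39636e-6) = 4.25025277e-09 m^3/s
Step 3: Convert Q from m^3/s to nL/s (1 m^3 = 1e12 nL, so multiply by 1e12).
Q = 4250.253 nL/s


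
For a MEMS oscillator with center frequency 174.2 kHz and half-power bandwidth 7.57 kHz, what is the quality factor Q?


Step 1: Q = f0 / bandwidth
Step 2: Q = 174.2 / 7.57
Q = 23.0


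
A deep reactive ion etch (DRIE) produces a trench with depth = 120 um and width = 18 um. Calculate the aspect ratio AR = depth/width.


Step 1: AR = depth / width
Step 2: AR = 120 / 18
AR = 6.7


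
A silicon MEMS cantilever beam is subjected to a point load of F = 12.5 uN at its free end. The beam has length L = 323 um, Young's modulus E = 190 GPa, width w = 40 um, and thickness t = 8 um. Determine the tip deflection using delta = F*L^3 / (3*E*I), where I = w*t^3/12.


Step 1: Calculate the second moment of area.
I = w * t^3 / 12 = 40 * 8^3 / 12 = 1706.6667 um^4
Step 2: Convert E to consistent units (1 GPa = 1000 uN/um^2).
E = 190 GPa = 190000 uN/um^2
Step 3: Calculate tip deflection.
delta = F * L^3 / (3 * E * I)
delta = 12.5 * 323^3 / (3 * 190000 * 1706.6667)
delta = 0.433 um


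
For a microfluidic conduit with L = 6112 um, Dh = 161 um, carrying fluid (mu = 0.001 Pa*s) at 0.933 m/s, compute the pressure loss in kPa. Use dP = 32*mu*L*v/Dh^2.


Step 1: Convert to SI: L = 6112e-6 m, Dh = 161e-6 m
Step 2: dP = 32 * 0.001 * 6112e-6 * 0.933 / (161e-6)^2
Step 3: dP = 7039.85 Pa
Step 4: Convert to kPa: dP = 7.04 kPa


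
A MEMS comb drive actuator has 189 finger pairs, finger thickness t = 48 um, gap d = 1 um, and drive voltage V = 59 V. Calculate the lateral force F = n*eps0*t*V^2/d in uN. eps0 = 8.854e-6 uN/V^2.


Step 1: Parameters: n=189, eps0=8.854e-6 uN/V^2, t=48 um, V=59 V, d=1 um
Step 2: V^2 = 3481
Step 3: F = 189 * 8.854e-6 * 48 * 3481 / 1
F = 279.606 uN


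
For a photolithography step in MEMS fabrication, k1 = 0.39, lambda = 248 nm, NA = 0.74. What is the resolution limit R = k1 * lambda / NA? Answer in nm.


Step 1: Identify values: k1 = 0.39, lambda = 248 nm, NA = 0.74
Step 2: R = k1 * lambda / NA
R = 0.39 * 248 / 0.74
R = 130.7 nm


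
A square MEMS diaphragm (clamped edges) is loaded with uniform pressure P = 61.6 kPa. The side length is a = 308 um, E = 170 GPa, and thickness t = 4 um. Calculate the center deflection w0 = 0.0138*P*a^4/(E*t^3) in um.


Step 1: Convert pressure to compatible units (E is in GPa, so P in GPa).
P = 61.6 kPa = 61.6e-6 GPa
Step 2: Compute numerator: 0.0138 * P * a^4.
a^4 = 308^4 = 8999178496
numerator = 0.0138 * 61.6e-6 * 8999178496 = 7.65002e+03
Step 3: Compute denominator: E * t^3 = 170 * 4^3 = 10880
Step 4: w0 = numerator / denominator = 7.65002e+03 / 10880 = 0.7031 um


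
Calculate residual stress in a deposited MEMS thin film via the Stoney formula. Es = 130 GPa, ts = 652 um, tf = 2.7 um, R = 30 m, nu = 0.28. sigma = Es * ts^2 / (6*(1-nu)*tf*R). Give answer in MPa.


Step 1: Compute numerator: Es * ts^2 = 130 * 652^2 = 55263520 (GPa*um^2)
Step 2: Compute denominator (R in um): 6*(1-nu)*tf*R = 6*0.72*2.7*30e6 = 349920000.0 (um^2)
Step 3: sigma (GPa) = 55263520 / 349920000.0 = 1.57932e-01 GPa
Step 4: Convert to MPa (x1000): sigma = 157.9 MPa


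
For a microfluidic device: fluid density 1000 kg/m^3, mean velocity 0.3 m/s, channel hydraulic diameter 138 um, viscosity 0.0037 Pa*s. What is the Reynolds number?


Step 1: Convert Dh to meters: Dh = 138e-6 m
Step 2: Re = rho * v * Dh / mu
Re = 1000 * 0.3 * 138e-6 / 0.0037
Re = 11.189


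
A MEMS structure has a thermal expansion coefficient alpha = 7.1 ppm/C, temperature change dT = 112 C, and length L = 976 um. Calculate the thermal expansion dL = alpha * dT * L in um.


Step 1: Convert CTE: alpha = 7.1 ppm/C = 7.1e-6 /C
Step 2: dL = 7.1e-6 * 112 * 976
dL = 0.7761 um


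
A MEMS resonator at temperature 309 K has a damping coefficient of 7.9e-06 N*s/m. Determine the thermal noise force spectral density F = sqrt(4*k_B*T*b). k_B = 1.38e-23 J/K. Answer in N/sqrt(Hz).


Step 1: Compute 4 * k_B * T * b
= 4 * 1.38e-23 * 309 * 7.9e-06
= 1.3475e-25 N^2/Hz
Step 2: F_noise = sqrt(1.3475e-25)
F_noise = 3.67e-13 N/sqrt(Hz)


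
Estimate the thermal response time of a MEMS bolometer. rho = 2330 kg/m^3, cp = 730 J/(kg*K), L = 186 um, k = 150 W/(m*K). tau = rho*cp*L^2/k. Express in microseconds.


Step 1: Convert L to m: L = 186e-6 m
Step 2: L^2 = (186e-6)^2 = 3.4596e-08 m^2
Step 3: tau = 2330 * 730 * 3.4596e-08 / 150 = 3.9229558e-04 s
Step 4: Convert to microseconds (multiply by 1e6).
tau = 392.296 us


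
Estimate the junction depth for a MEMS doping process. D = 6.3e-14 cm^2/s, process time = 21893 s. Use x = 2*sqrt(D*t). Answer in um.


Step 1: Compute D*t = 6.3e-14 * 21893 = 1.379259e-09 cm^2
Step 2: sqrt(D*t) = 3.7138e-05 cm
Step 3: x = 2 * 3.7138e-05 cm = 7.4276e-05 cm
Step 4: Convert to um (1 cm = 1e4 um): x = 0.743 um


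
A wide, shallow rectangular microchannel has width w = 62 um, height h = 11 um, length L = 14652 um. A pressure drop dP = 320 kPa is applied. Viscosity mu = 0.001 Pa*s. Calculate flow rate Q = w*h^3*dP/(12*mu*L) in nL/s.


Step 1: Convert all dimensions to SI (meters).
w = 62e-6 m, h = 11e-6 m, L = 14652e-6 m, dP = 320e3 Pa
Step 2: Q = w * h^3 * dP / (12 * mu * L)
Q = 62e-6 * (11e-6)^3 * 320e3 / (12 * 0.001 * 14652e-6) = 1.501902e-10 m^3/s
Step 3: Convert Q from m^3/s to nL/s (1 m^3 = 1e12 nL, so multiply by 1e12).
Q = 150.19 nL/s


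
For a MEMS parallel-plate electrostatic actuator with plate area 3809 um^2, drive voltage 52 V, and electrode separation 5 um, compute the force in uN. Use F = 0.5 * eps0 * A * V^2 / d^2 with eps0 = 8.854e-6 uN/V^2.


Step 1: Identify parameters.
eps0 = 8.854e-6 uN/V^2, A = 3809 um^2, V = 52 V, d = 5 um
Step 2: Compute V^2 = 52^2 = 2704
Step 3: Compute d^2 = 5^2 = 25
Step 4: F = 0.5 * 8.854e-6 * 3809 * 2704 / 25
F = 1.824 uN


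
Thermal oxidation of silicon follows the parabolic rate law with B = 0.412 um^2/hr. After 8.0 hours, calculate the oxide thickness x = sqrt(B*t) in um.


Step 1: Compute B*t = 0.412 * 8.0 = 3.296
Step 2: x = sqrt(3.296)
x = 1.815 um


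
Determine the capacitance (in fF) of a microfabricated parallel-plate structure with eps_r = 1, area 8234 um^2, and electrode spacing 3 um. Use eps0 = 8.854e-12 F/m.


Step 1: Convert area to m^2: A = 8234e-12 m^2
Step 2: Convert gap to m: d = 3e-6 m
Step 3: C = eps0 * eps_r * A / d
C = 8.854e-12 * 1 * 8234e-12 / 3e-6
Step 4: Convert to fF (multiply by 1e15).
C = 24.3 fF


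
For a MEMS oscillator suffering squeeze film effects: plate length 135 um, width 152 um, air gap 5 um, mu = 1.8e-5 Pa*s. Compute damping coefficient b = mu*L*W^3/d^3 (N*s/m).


Step 1: Convert to SI.
L = 135e-6 m, W = 152e-6 m, d = 5e-6 m
Step 2: W^3 = (152e-6)^3 = 3.51e-12 m^3
Step 3: d^3 = (5e-6)^3 = 1.25e-16 m^3
Step 4: b = 1.8e-5 * 135e-6 * 3.51e-12 / 1.25e-16
b = 6.83e-05 N*s/m


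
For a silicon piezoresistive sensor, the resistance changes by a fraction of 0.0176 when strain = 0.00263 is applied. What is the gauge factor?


Step 1: Identify values.
dR/R = 0.0176, strain = 0.00263
Step 2: GF = (dR/R) / strain = 0.0176 / 0.00263
GF = 6.7


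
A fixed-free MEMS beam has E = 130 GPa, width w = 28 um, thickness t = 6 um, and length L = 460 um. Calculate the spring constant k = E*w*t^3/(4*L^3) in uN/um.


Step 1: Convert E to consistent units (1 GPa = 1000 uN/um^2).
E = 130 GPa = 130000 uN/um^2
Step 2: Compute t^3 = 6^3 = 216
Step 3: Compute L^3 = 460^3 = 97336000
Step 4: k = 130000 * 28 * 216 / (4 * 97336000)
k = 2.0194 uN/um


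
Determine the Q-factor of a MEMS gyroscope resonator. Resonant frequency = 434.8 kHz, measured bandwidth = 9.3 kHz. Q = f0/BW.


Step 1: Q = f0 / bandwidth
Step 2: Q = 434.8 / 9.3
Q = 46.8


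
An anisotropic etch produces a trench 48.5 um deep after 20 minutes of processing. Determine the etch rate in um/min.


Step 1: Etch rate = depth / time
Step 2: rate = 48.5 / 20
rate = 2.425 um/min


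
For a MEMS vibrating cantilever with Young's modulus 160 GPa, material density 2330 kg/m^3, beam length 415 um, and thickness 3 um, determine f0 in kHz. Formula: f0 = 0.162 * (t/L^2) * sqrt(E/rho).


Step 1: Convert units to SI.
t_SI = 3e-6 m, L_SI = 415e-6 m
Step 2: Calculate sqrt(E/rho).
sqrt(160e9 / 2330) = 8286.71 m/s
Step 3: Compute f0.
f0 = 0.162 * 3e-6 / (415e-6)^2 * 8286.71 = 23384.2 Hz = 23.38 kHz


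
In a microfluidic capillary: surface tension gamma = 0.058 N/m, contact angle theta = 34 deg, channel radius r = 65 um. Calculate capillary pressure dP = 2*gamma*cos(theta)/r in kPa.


Step 1: cos(34 deg) = 0.829
Step 2: Convert r to m: r = 65e-6 m
Step 3: dP = 2 * 0.058 * 0.829 / 65e-6 = 1479.4 Pa
Step 4: Convert Pa to kPa (divide by 1000).
dP = 1.48 kPa


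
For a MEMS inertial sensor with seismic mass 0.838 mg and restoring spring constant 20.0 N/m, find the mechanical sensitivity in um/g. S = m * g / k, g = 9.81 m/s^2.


Step 1: Convert mass: m = 0.838 mg = 8.38e-07 kg
Step 2: S = m * g / k = 8.38e-07 * 9.81 / 20.0
Step 3: S = 4.11e-07 m/g
Step 4: Convert to um/g: S = 0.411 um/g


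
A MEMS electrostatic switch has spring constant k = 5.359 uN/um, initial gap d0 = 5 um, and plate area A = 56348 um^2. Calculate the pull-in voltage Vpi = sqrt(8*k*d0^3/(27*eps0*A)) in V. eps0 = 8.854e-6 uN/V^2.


Step 1: Compute numerator: 8 * k * d0^3 = 8 * 5.359 * 5^3 = 5359.0
Step 2: Compute denominator: 27 * eps0 * A = 27 * 8.854e-6 * 56348 = 13.47044
Step 3: Vpi = sqrt(5359.0 / 13.47044)
Vpi = 19.95 V


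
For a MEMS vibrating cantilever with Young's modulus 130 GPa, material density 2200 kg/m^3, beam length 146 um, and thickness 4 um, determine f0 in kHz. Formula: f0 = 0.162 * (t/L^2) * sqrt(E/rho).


Step 1: Convert units to SI.
t_SI = 4e-6 m, L_SI = 146e-6 m
Step 2: Calculate sqrt(E/rho).
sqrt(130e9 / 2200) = 7687.06 m/s
Step 3: Compute f0.
f0 = 0.162 * 4e-6 / (146e-6)^2 * 7687.06 = 233684.3 Hz = 233.68 kHz


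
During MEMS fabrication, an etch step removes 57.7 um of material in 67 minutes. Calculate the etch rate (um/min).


Step 1: Etch rate = depth / time
Step 2: rate = 57.7 / 67
rate = 0.861 um/min


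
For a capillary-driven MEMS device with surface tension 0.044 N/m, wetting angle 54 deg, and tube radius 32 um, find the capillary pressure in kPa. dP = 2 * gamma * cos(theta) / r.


Step 1: cos(54 deg) = 0.5878
Step 2: Convert r to m: r = 32e-6 m
Step 3: dP = 2 * 0.044 * 0.5878 / 32e-6 = 1616.5 Pa
Step 4: Convert Pa to kPa (divide by 1000).
dP = 1.62 kPa


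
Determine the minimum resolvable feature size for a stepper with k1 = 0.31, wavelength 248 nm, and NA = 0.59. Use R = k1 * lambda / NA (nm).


Step 1: Identify values: k1 = 0.31, lambda = 248 nm, NA = 0.59
Step 2: R = k1 * lambda / NA
R = 0.31 * 248 / 0.59
R = 130.3 nm


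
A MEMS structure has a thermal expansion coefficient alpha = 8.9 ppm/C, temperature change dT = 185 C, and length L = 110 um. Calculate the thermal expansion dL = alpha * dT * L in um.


Step 1: Convert CTE: alpha = 8.9 ppm/C = 8.9e-6 /C
Step 2: dL = 8.9e-6 * 185 * 110
dL = 0.1811 um


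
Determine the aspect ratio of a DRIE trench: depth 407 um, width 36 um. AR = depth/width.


Step 1: AR = depth / width
Step 2: AR = 407 / 36
AR = 11.3


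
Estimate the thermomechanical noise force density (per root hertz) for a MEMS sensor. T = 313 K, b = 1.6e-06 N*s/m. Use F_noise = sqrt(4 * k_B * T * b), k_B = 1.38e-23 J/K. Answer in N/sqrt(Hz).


Step 1: Compute 4 * k_B * T * b
= 4 * 1.38e-23 * 313 * 1.6e-06
= 2.7644e-26 N^2/Hz
Step 2: F_noise = sqrt(2.7644e-26)
F_noise = 1.66e-13 N/sqrt(Hz)


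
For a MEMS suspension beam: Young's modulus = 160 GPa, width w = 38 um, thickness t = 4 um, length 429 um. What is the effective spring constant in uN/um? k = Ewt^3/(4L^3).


Step 1: Convert E to consistent units (1 GPa = 1000 uN/um^2).
E = 160 GPa = 160000 uN/um^2
Step 2: Compute t^3 = 4^3 = 64
Step 3: Compute L^3 = 429^3 = 78953589
Step 4: k = 160000 * 38 * 64 / (4 * 78953589)
k = 1.2321 uN/um


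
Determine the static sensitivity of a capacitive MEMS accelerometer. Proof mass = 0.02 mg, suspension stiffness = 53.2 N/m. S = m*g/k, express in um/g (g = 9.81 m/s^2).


Step 1: Convert mass: m = 0.02 mg = 2.00e-08 kg
Step 2: S = m * g / k = 2.00e-08 * 9.81 / 53.2
Step 3: S = 3.69e-09 m/g
Step 4: Convert to um/g: S = 0.004 um/g


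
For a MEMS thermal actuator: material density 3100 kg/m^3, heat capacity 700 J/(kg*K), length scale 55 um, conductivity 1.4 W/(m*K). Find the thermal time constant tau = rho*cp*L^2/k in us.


Step 1: Convert L to m: L = 55e-6 m
Step 2: L^2 = (55e-6)^2 = 3.025e-09 m^2
Step 3: tau = 3100 * 700 * 3.025e-09 / 1.4 = 4.68875e-03 s
Step 4: Convert to microseconds (multiply by 1e6).
tau = 4688.75 us
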